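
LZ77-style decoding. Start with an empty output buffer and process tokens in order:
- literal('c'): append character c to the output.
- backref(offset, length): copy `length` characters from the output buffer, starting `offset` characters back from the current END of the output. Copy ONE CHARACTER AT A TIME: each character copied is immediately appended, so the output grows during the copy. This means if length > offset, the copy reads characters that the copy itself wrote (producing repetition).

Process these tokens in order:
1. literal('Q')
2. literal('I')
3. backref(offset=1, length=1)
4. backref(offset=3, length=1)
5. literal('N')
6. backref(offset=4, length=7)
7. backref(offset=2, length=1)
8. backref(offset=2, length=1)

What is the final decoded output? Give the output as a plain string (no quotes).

Answer: QIIQNIIQNIIQIQ

Derivation:
Token 1: literal('Q'). Output: "Q"
Token 2: literal('I'). Output: "QI"
Token 3: backref(off=1, len=1). Copied 'I' from pos 1. Output: "QII"
Token 4: backref(off=3, len=1). Copied 'Q' from pos 0. Output: "QIIQ"
Token 5: literal('N'). Output: "QIIQN"
Token 6: backref(off=4, len=7) (overlapping!). Copied 'IIQNIIQ' from pos 1. Output: "QIIQNIIQNIIQ"
Token 7: backref(off=2, len=1). Copied 'I' from pos 10. Output: "QIIQNIIQNIIQI"
Token 8: backref(off=2, len=1). Copied 'Q' from pos 11. Output: "QIIQNIIQNIIQIQ"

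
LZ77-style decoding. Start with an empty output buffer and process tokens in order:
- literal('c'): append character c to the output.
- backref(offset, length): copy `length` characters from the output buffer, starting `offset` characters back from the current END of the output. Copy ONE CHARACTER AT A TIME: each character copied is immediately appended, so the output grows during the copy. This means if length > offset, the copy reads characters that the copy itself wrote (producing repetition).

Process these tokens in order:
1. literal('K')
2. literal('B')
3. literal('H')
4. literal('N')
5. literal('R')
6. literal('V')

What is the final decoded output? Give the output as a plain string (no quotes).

Answer: KBHNRV

Derivation:
Token 1: literal('K'). Output: "K"
Token 2: literal('B'). Output: "KB"
Token 3: literal('H'). Output: "KBH"
Token 4: literal('N'). Output: "KBHN"
Token 5: literal('R'). Output: "KBHNR"
Token 6: literal('V'). Output: "KBHNRV"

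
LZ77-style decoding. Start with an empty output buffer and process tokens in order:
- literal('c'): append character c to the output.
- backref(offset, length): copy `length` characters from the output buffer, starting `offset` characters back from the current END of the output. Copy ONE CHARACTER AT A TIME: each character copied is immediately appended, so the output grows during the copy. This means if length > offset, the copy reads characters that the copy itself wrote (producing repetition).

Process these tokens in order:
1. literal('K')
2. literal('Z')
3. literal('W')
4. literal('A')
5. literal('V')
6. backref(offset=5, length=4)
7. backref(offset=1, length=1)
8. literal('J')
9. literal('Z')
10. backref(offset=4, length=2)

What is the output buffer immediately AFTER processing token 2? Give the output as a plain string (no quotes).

Token 1: literal('K'). Output: "K"
Token 2: literal('Z'). Output: "KZ"

Answer: KZ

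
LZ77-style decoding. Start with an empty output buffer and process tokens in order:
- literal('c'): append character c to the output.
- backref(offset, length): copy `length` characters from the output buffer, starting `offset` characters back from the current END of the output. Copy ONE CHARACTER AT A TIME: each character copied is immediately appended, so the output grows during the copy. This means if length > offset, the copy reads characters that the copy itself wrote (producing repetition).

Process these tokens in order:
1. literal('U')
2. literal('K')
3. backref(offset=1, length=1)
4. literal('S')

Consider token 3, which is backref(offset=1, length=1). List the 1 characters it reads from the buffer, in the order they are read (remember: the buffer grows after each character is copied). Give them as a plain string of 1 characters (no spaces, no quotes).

Token 1: literal('U'). Output: "U"
Token 2: literal('K'). Output: "UK"
Token 3: backref(off=1, len=1). Buffer before: "UK" (len 2)
  byte 1: read out[1]='K', append. Buffer now: "UKK"

Answer: K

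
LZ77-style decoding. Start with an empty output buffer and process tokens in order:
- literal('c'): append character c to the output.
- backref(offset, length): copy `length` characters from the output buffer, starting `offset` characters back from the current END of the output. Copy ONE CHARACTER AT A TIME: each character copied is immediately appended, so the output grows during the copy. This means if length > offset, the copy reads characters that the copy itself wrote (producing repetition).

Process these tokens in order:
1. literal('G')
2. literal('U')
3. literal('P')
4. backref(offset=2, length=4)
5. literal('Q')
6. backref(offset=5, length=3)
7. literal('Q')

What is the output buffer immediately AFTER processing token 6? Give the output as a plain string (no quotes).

Answer: GUPUPUPQUPU

Derivation:
Token 1: literal('G'). Output: "G"
Token 2: literal('U'). Output: "GU"
Token 3: literal('P'). Output: "GUP"
Token 4: backref(off=2, len=4) (overlapping!). Copied 'UPUP' from pos 1. Output: "GUPUPUP"
Token 5: literal('Q'). Output: "GUPUPUPQ"
Token 6: backref(off=5, len=3). Copied 'UPU' from pos 3. Output: "GUPUPUPQUPU"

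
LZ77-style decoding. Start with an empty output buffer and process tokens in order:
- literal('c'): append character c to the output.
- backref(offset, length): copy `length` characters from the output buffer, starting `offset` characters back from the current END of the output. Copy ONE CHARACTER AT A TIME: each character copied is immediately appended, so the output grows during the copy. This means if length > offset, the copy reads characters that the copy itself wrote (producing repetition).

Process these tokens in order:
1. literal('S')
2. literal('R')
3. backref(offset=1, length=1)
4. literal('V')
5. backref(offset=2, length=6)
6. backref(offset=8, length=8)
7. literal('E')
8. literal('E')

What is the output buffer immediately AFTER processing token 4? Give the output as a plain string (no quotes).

Answer: SRRV

Derivation:
Token 1: literal('S'). Output: "S"
Token 2: literal('R'). Output: "SR"
Token 3: backref(off=1, len=1). Copied 'R' from pos 1. Output: "SRR"
Token 4: literal('V'). Output: "SRRV"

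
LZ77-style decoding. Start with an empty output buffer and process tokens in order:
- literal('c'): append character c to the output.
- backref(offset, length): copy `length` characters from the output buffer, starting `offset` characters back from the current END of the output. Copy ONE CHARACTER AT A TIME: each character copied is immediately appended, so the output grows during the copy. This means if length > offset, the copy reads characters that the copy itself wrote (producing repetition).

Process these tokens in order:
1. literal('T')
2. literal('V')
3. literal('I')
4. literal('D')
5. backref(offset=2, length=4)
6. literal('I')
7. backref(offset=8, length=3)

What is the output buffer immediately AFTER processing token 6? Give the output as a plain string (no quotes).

Answer: TVIDIDIDI

Derivation:
Token 1: literal('T'). Output: "T"
Token 2: literal('V'). Output: "TV"
Token 3: literal('I'). Output: "TVI"
Token 4: literal('D'). Output: "TVID"
Token 5: backref(off=2, len=4) (overlapping!). Copied 'IDID' from pos 2. Output: "TVIDIDID"
Token 6: literal('I'). Output: "TVIDIDIDI"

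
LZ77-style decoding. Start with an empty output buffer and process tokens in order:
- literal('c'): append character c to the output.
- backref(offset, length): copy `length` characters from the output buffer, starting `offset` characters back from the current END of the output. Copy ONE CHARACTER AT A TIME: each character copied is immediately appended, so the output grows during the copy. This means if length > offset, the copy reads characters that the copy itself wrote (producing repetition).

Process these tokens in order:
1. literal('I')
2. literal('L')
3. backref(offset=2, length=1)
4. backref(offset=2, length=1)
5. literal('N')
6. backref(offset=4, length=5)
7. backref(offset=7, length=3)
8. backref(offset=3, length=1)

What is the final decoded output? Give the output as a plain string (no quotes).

Answer: ILILNLILNLLNLL

Derivation:
Token 1: literal('I'). Output: "I"
Token 2: literal('L'). Output: "IL"
Token 3: backref(off=2, len=1). Copied 'I' from pos 0. Output: "ILI"
Token 4: backref(off=2, len=1). Copied 'L' from pos 1. Output: "ILIL"
Token 5: literal('N'). Output: "ILILN"
Token 6: backref(off=4, len=5) (overlapping!). Copied 'LILNL' from pos 1. Output: "ILILNLILNL"
Token 7: backref(off=7, len=3). Copied 'LNL' from pos 3. Output: "ILILNLILNLLNL"
Token 8: backref(off=3, len=1). Copied 'L' from pos 10. Output: "ILILNLILNLLNLL"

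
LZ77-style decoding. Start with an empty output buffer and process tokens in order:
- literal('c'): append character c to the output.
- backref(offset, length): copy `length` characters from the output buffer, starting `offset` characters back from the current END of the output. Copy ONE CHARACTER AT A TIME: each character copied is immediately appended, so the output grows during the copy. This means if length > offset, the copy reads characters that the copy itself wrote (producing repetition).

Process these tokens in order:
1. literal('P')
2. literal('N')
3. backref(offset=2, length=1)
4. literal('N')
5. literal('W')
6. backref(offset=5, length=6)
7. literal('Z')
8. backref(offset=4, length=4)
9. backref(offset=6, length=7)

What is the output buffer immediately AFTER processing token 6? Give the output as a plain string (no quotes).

Token 1: literal('P'). Output: "P"
Token 2: literal('N'). Output: "PN"
Token 3: backref(off=2, len=1). Copied 'P' from pos 0. Output: "PNP"
Token 4: literal('N'). Output: "PNPN"
Token 5: literal('W'). Output: "PNPNW"
Token 6: backref(off=5, len=6) (overlapping!). Copied 'PNPNWP' from pos 0. Output: "PNPNWPNPNWP"

Answer: PNPNWPNPNWP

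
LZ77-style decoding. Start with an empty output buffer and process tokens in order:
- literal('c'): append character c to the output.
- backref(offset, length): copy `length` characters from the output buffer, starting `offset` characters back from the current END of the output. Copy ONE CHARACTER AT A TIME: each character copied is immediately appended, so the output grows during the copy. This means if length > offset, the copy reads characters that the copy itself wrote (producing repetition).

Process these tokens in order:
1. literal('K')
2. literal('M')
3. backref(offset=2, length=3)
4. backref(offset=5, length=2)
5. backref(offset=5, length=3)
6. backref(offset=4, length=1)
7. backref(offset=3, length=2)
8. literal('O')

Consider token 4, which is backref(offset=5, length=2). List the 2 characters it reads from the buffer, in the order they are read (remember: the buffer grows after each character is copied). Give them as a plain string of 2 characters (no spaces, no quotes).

Answer: KM

Derivation:
Token 1: literal('K'). Output: "K"
Token 2: literal('M'). Output: "KM"
Token 3: backref(off=2, len=3) (overlapping!). Copied 'KMK' from pos 0. Output: "KMKMK"
Token 4: backref(off=5, len=2). Buffer before: "KMKMK" (len 5)
  byte 1: read out[0]='K', append. Buffer now: "KMKMKK"
  byte 2: read out[1]='M', append. Buffer now: "KMKMKKM"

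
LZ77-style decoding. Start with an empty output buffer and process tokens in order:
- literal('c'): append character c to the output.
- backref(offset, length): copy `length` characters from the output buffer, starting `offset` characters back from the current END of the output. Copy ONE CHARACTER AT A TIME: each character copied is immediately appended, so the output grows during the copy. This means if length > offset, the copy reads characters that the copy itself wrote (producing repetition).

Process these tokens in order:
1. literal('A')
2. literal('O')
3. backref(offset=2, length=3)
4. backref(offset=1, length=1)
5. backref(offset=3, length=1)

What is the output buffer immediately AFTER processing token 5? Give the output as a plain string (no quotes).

Answer: AOAOAAO

Derivation:
Token 1: literal('A'). Output: "A"
Token 2: literal('O'). Output: "AO"
Token 3: backref(off=2, len=3) (overlapping!). Copied 'AOA' from pos 0. Output: "AOAOA"
Token 4: backref(off=1, len=1). Copied 'A' from pos 4. Output: "AOAOAA"
Token 5: backref(off=3, len=1). Copied 'O' from pos 3. Output: "AOAOAAO"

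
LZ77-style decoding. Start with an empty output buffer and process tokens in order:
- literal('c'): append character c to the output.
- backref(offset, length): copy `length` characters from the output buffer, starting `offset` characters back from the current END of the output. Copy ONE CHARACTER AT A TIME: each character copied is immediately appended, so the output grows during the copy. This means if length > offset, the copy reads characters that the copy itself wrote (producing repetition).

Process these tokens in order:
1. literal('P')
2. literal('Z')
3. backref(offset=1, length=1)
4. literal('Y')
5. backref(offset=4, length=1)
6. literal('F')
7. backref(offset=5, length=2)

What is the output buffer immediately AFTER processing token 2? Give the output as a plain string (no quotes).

Token 1: literal('P'). Output: "P"
Token 2: literal('Z'). Output: "PZ"

Answer: PZ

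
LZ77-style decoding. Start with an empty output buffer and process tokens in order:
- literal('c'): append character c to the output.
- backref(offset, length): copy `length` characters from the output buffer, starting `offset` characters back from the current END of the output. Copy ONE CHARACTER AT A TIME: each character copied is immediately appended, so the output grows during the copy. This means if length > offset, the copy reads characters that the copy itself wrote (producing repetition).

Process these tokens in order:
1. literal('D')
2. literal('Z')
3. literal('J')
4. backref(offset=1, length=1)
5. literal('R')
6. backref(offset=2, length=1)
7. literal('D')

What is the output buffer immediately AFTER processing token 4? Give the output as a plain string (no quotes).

Token 1: literal('D'). Output: "D"
Token 2: literal('Z'). Output: "DZ"
Token 3: literal('J'). Output: "DZJ"
Token 4: backref(off=1, len=1). Copied 'J' from pos 2. Output: "DZJJ"

Answer: DZJJ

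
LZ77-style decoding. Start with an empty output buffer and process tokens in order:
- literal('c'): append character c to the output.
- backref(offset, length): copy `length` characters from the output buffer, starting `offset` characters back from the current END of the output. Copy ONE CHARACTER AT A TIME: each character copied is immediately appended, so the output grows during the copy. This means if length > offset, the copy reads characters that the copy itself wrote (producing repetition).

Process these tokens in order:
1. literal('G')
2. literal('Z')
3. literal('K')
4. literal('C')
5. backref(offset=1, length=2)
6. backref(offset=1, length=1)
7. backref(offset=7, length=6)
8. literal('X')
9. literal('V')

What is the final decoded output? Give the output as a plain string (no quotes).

Token 1: literal('G'). Output: "G"
Token 2: literal('Z'). Output: "GZ"
Token 3: literal('K'). Output: "GZK"
Token 4: literal('C'). Output: "GZKC"
Token 5: backref(off=1, len=2) (overlapping!). Copied 'CC' from pos 3. Output: "GZKCCC"
Token 6: backref(off=1, len=1). Copied 'C' from pos 5. Output: "GZKCCCC"
Token 7: backref(off=7, len=6). Copied 'GZKCCC' from pos 0. Output: "GZKCCCCGZKCCC"
Token 8: literal('X'). Output: "GZKCCCCGZKCCCX"
Token 9: literal('V'). Output: "GZKCCCCGZKCCCXV"

Answer: GZKCCCCGZKCCCXV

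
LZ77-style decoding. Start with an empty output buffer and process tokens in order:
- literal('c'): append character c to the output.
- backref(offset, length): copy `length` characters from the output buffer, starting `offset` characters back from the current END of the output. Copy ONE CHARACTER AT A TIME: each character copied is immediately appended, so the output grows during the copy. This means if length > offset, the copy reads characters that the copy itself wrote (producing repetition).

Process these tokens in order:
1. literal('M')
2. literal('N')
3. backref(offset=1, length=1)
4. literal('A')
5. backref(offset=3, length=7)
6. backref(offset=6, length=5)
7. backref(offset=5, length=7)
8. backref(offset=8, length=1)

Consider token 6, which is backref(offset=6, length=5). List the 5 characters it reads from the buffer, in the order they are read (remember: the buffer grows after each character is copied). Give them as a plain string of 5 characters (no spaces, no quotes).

Token 1: literal('M'). Output: "M"
Token 2: literal('N'). Output: "MN"
Token 3: backref(off=1, len=1). Copied 'N' from pos 1. Output: "MNN"
Token 4: literal('A'). Output: "MNNA"
Token 5: backref(off=3, len=7) (overlapping!). Copied 'NNANNAN' from pos 1. Output: "MNNANNANNAN"
Token 6: backref(off=6, len=5). Buffer before: "MNNANNANNAN" (len 11)
  byte 1: read out[5]='N', append. Buffer now: "MNNANNANNANN"
  byte 2: read out[6]='A', append. Buffer now: "MNNANNANNANNA"
  byte 3: read out[7]='N', append. Buffer now: "MNNANNANNANNAN"
  byte 4: read out[8]='N', append. Buffer now: "MNNANNANNANNANN"
  byte 5: read out[9]='A', append. Buffer now: "MNNANNANNANNANNA"

Answer: NANNA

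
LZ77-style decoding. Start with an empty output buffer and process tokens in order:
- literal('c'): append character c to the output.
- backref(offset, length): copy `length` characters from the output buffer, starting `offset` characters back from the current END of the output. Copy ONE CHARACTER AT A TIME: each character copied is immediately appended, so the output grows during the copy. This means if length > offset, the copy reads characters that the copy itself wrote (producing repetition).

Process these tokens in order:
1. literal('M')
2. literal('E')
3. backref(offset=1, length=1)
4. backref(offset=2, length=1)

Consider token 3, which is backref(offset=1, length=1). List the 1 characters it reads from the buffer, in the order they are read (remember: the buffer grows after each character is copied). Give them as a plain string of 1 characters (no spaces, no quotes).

Answer: E

Derivation:
Token 1: literal('M'). Output: "M"
Token 2: literal('E'). Output: "ME"
Token 3: backref(off=1, len=1). Buffer before: "ME" (len 2)
  byte 1: read out[1]='E', append. Buffer now: "MEE"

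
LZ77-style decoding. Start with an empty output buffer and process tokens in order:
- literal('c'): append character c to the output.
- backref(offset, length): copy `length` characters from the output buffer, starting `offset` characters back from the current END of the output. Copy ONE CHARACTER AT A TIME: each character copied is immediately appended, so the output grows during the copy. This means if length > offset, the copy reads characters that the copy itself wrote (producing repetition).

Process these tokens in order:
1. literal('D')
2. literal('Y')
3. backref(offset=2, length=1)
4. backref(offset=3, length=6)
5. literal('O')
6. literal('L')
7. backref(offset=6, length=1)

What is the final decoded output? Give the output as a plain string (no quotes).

Token 1: literal('D'). Output: "D"
Token 2: literal('Y'). Output: "DY"
Token 3: backref(off=2, len=1). Copied 'D' from pos 0. Output: "DYD"
Token 4: backref(off=3, len=6) (overlapping!). Copied 'DYDDYD' from pos 0. Output: "DYDDYDDYD"
Token 5: literal('O'). Output: "DYDDYDDYDO"
Token 6: literal('L'). Output: "DYDDYDDYDOL"
Token 7: backref(off=6, len=1). Copied 'D' from pos 5. Output: "DYDDYDDYDOLD"

Answer: DYDDYDDYDOLD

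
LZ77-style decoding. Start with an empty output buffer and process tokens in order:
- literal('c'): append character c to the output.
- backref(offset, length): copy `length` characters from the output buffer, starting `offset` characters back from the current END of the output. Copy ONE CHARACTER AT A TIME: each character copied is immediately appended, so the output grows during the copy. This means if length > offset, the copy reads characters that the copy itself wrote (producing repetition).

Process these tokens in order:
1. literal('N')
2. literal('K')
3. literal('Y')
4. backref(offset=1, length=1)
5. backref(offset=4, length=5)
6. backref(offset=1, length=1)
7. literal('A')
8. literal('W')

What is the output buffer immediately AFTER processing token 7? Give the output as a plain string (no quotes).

Answer: NKYYNKYYNNA

Derivation:
Token 1: literal('N'). Output: "N"
Token 2: literal('K'). Output: "NK"
Token 3: literal('Y'). Output: "NKY"
Token 4: backref(off=1, len=1). Copied 'Y' from pos 2. Output: "NKYY"
Token 5: backref(off=4, len=5) (overlapping!). Copied 'NKYYN' from pos 0. Output: "NKYYNKYYN"
Token 6: backref(off=1, len=1). Copied 'N' from pos 8. Output: "NKYYNKYYNN"
Token 7: literal('A'). Output: "NKYYNKYYNNA"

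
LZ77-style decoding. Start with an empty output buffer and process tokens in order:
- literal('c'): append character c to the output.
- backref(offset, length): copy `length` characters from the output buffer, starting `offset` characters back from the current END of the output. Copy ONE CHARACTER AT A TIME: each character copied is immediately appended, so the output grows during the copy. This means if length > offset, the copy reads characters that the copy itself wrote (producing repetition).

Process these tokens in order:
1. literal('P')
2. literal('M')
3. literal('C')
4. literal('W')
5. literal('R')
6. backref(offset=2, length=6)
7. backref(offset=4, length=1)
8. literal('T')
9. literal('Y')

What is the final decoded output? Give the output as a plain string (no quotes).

Token 1: literal('P'). Output: "P"
Token 2: literal('M'). Output: "PM"
Token 3: literal('C'). Output: "PMC"
Token 4: literal('W'). Output: "PMCW"
Token 5: literal('R'). Output: "PMCWR"
Token 6: backref(off=2, len=6) (overlapping!). Copied 'WRWRWR' from pos 3. Output: "PMCWRWRWRWR"
Token 7: backref(off=4, len=1). Copied 'W' from pos 7. Output: "PMCWRWRWRWRW"
Token 8: literal('T'). Output: "PMCWRWRWRWRWT"
Token 9: literal('Y'). Output: "PMCWRWRWRWRWTY"

Answer: PMCWRWRWRWRWTY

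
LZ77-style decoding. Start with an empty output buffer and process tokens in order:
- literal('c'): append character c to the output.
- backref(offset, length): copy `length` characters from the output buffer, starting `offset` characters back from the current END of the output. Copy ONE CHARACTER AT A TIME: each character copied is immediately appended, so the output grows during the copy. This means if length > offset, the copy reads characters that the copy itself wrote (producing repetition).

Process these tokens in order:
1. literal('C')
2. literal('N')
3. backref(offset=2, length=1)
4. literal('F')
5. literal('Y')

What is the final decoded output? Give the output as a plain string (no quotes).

Answer: CNCFY

Derivation:
Token 1: literal('C'). Output: "C"
Token 2: literal('N'). Output: "CN"
Token 3: backref(off=2, len=1). Copied 'C' from pos 0. Output: "CNC"
Token 4: literal('F'). Output: "CNCF"
Token 5: literal('Y'). Output: "CNCFY"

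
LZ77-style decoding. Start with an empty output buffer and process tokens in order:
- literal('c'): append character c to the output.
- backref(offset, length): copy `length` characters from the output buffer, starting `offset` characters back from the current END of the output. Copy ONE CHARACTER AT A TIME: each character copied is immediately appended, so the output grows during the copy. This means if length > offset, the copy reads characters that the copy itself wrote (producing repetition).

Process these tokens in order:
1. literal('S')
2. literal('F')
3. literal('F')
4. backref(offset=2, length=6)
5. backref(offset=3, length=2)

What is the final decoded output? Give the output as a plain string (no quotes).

Answer: SFFFFFFFFFF

Derivation:
Token 1: literal('S'). Output: "S"
Token 2: literal('F'). Output: "SF"
Token 3: literal('F'). Output: "SFF"
Token 4: backref(off=2, len=6) (overlapping!). Copied 'FFFFFF' from pos 1. Output: "SFFFFFFFF"
Token 5: backref(off=3, len=2). Copied 'FF' from pos 6. Output: "SFFFFFFFFFF"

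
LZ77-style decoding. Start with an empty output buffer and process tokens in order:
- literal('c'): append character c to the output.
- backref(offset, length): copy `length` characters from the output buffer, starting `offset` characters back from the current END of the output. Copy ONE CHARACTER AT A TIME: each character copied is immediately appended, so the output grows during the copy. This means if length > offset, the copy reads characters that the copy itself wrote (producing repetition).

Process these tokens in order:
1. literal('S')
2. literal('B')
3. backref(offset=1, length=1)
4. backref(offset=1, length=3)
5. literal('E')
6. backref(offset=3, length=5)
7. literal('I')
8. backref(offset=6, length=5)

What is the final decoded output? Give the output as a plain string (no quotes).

Answer: SBBBBBEBBEBBIBBEBB

Derivation:
Token 1: literal('S'). Output: "S"
Token 2: literal('B'). Output: "SB"
Token 3: backref(off=1, len=1). Copied 'B' from pos 1. Output: "SBB"
Token 4: backref(off=1, len=3) (overlapping!). Copied 'BBB' from pos 2. Output: "SBBBBB"
Token 5: literal('E'). Output: "SBBBBBE"
Token 6: backref(off=3, len=5) (overlapping!). Copied 'BBEBB' from pos 4. Output: "SBBBBBEBBEBB"
Token 7: literal('I'). Output: "SBBBBBEBBEBBI"
Token 8: backref(off=6, len=5). Copied 'BBEBB' from pos 7. Output: "SBBBBBEBBEBBIBBEBB"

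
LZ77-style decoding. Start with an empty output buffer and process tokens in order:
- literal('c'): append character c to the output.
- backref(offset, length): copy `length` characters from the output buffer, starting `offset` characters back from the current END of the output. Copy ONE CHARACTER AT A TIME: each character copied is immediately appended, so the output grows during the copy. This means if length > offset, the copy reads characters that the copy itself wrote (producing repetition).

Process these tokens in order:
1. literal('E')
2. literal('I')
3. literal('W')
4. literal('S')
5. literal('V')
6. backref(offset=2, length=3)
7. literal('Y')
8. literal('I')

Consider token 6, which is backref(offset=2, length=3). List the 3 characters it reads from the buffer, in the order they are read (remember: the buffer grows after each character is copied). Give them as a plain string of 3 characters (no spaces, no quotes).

Answer: SVS

Derivation:
Token 1: literal('E'). Output: "E"
Token 2: literal('I'). Output: "EI"
Token 3: literal('W'). Output: "EIW"
Token 4: literal('S'). Output: "EIWS"
Token 5: literal('V'). Output: "EIWSV"
Token 6: backref(off=2, len=3). Buffer before: "EIWSV" (len 5)
  byte 1: read out[3]='S', append. Buffer now: "EIWSVS"
  byte 2: read out[4]='V', append. Buffer now: "EIWSVSV"
  byte 3: read out[5]='S', append. Buffer now: "EIWSVSVS"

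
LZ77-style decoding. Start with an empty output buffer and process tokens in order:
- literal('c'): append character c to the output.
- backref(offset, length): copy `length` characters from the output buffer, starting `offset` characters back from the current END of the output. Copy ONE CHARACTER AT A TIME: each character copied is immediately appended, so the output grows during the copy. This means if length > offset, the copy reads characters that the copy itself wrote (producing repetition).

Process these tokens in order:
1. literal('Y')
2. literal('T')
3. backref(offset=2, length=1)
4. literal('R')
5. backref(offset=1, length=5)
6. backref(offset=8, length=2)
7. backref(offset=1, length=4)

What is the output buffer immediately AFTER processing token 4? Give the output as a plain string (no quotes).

Answer: YTYR

Derivation:
Token 1: literal('Y'). Output: "Y"
Token 2: literal('T'). Output: "YT"
Token 3: backref(off=2, len=1). Copied 'Y' from pos 0. Output: "YTY"
Token 4: literal('R'). Output: "YTYR"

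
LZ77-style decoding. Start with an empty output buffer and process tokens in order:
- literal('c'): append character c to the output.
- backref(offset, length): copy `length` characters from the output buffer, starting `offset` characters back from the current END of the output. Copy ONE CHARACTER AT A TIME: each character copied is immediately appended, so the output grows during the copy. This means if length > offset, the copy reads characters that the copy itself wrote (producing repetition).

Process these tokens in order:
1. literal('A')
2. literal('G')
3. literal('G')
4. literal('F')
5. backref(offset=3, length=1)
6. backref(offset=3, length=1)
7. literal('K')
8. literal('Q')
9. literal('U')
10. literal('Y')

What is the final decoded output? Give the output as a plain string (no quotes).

Token 1: literal('A'). Output: "A"
Token 2: literal('G'). Output: "AG"
Token 3: literal('G'). Output: "AGG"
Token 4: literal('F'). Output: "AGGF"
Token 5: backref(off=3, len=1). Copied 'G' from pos 1. Output: "AGGFG"
Token 6: backref(off=3, len=1). Copied 'G' from pos 2. Output: "AGGFGG"
Token 7: literal('K'). Output: "AGGFGGK"
Token 8: literal('Q'). Output: "AGGFGGKQ"
Token 9: literal('U'). Output: "AGGFGGKQU"
Token 10: literal('Y'). Output: "AGGFGGKQUY"

Answer: AGGFGGKQUY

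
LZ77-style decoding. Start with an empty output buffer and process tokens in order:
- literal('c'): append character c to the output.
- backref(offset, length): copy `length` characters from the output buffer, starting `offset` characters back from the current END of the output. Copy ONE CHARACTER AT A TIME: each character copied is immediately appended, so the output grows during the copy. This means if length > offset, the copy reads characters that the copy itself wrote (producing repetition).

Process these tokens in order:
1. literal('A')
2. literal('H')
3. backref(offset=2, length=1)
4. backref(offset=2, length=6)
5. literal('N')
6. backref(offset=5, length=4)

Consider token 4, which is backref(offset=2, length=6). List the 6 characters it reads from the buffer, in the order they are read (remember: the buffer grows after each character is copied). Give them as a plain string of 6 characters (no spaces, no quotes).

Answer: HAHAHA

Derivation:
Token 1: literal('A'). Output: "A"
Token 2: literal('H'). Output: "AH"
Token 3: backref(off=2, len=1). Copied 'A' from pos 0. Output: "AHA"
Token 4: backref(off=2, len=6). Buffer before: "AHA" (len 3)
  byte 1: read out[1]='H', append. Buffer now: "AHAH"
  byte 2: read out[2]='A', append. Buffer now: "AHAHA"
  byte 3: read out[3]='H', append. Buffer now: "AHAHAH"
  byte 4: read out[4]='A', append. Buffer now: "AHAHAHA"
  byte 5: read out[5]='H', append. Buffer now: "AHAHAHAH"
  byte 6: read out[6]='A', append. Buffer now: "AHAHAHAHA"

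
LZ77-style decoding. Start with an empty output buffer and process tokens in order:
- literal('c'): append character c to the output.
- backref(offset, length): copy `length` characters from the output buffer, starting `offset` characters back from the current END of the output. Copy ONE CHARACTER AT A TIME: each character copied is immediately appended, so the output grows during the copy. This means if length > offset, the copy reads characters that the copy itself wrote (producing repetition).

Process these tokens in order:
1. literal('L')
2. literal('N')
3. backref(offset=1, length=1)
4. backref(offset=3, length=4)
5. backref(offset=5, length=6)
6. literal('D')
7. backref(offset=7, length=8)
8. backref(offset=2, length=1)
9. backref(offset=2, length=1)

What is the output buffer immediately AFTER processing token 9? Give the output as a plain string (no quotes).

Answer: LNNLNNLNLNNLNDNLNNLNDNDN

Derivation:
Token 1: literal('L'). Output: "L"
Token 2: literal('N'). Output: "LN"
Token 3: backref(off=1, len=1). Copied 'N' from pos 1. Output: "LNN"
Token 4: backref(off=3, len=4) (overlapping!). Copied 'LNNL' from pos 0. Output: "LNNLNNL"
Token 5: backref(off=5, len=6) (overlapping!). Copied 'NLNNLN' from pos 2. Output: "LNNLNNLNLNNLN"
Token 6: literal('D'). Output: "LNNLNNLNLNNLND"
Token 7: backref(off=7, len=8) (overlapping!). Copied 'NLNNLNDN' from pos 7. Output: "LNNLNNLNLNNLNDNLNNLNDN"
Token 8: backref(off=2, len=1). Copied 'D' from pos 20. Output: "LNNLNNLNLNNLNDNLNNLNDND"
Token 9: backref(off=2, len=1). Copied 'N' from pos 21. Output: "LNNLNNLNLNNLNDNLNNLNDNDN"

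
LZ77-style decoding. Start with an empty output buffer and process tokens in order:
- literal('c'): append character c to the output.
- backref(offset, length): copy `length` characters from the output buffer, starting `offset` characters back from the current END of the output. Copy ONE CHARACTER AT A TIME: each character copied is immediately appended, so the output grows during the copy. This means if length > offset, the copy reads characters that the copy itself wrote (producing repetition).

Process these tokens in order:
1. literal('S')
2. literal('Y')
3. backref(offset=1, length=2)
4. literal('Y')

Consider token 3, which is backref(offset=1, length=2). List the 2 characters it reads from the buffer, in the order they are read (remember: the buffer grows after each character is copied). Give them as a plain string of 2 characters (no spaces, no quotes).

Token 1: literal('S'). Output: "S"
Token 2: literal('Y'). Output: "SY"
Token 3: backref(off=1, len=2). Buffer before: "SY" (len 2)
  byte 1: read out[1]='Y', append. Buffer now: "SYY"
  byte 2: read out[2]='Y', append. Buffer now: "SYYY"

Answer: YY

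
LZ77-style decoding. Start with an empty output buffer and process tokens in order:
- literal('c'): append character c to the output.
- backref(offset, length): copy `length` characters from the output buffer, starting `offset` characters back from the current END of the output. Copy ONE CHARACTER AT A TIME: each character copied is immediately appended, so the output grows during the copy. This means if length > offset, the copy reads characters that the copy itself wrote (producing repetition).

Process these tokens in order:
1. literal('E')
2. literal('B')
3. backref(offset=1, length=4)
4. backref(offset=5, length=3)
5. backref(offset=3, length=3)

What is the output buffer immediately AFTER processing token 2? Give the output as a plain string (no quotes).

Token 1: literal('E'). Output: "E"
Token 2: literal('B'). Output: "EB"

Answer: EB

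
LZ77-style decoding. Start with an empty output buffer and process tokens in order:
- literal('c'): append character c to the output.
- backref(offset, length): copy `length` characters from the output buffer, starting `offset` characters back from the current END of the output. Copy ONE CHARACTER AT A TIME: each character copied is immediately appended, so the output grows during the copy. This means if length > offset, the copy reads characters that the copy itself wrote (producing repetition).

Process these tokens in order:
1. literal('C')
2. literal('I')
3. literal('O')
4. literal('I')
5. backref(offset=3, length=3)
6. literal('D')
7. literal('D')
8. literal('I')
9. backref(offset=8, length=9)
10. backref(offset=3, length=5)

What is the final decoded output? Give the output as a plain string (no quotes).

Answer: CIOIIOIDDIOIIOIDDIODIODI

Derivation:
Token 1: literal('C'). Output: "C"
Token 2: literal('I'). Output: "CI"
Token 3: literal('O'). Output: "CIO"
Token 4: literal('I'). Output: "CIOI"
Token 5: backref(off=3, len=3). Copied 'IOI' from pos 1. Output: "CIOIIOI"
Token 6: literal('D'). Output: "CIOIIOID"
Token 7: literal('D'). Output: "CIOIIOIDD"
Token 8: literal('I'). Output: "CIOIIOIDDI"
Token 9: backref(off=8, len=9) (overlapping!). Copied 'OIIOIDDIO' from pos 2. Output: "CIOIIOIDDIOIIOIDDIO"
Token 10: backref(off=3, len=5) (overlapping!). Copied 'DIODI' from pos 16. Output: "CIOIIOIDDIOIIOIDDIODIODI"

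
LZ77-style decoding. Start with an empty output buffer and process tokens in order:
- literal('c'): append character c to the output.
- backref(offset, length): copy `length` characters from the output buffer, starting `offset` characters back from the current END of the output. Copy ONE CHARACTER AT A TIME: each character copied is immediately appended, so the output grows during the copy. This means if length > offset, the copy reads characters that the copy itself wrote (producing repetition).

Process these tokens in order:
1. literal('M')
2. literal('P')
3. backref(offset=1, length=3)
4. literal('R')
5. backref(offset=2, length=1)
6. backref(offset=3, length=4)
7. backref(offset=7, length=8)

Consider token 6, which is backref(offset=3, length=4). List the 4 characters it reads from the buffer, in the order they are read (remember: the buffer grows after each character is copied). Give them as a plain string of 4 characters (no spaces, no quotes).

Answer: PRPP

Derivation:
Token 1: literal('M'). Output: "M"
Token 2: literal('P'). Output: "MP"
Token 3: backref(off=1, len=3) (overlapping!). Copied 'PPP' from pos 1. Output: "MPPPP"
Token 4: literal('R'). Output: "MPPPPR"
Token 5: backref(off=2, len=1). Copied 'P' from pos 4. Output: "MPPPPRP"
Token 6: backref(off=3, len=4). Buffer before: "MPPPPRP" (len 7)
  byte 1: read out[4]='P', append. Buffer now: "MPPPPRPP"
  byte 2: read out[5]='R', append. Buffer now: "MPPPPRPPR"
  byte 3: read out[6]='P', append. Buffer now: "MPPPPRPPRP"
  byte 4: read out[7]='P', append. Buffer now: "MPPPPRPPRPP"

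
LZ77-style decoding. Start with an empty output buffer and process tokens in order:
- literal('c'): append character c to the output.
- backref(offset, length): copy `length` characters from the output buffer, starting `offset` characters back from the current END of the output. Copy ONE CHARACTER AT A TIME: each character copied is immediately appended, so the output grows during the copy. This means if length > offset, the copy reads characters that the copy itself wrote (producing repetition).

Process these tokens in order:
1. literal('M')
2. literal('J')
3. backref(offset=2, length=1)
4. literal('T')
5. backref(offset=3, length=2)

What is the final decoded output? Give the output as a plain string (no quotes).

Token 1: literal('M'). Output: "M"
Token 2: literal('J'). Output: "MJ"
Token 3: backref(off=2, len=1). Copied 'M' from pos 0. Output: "MJM"
Token 4: literal('T'). Output: "MJMT"
Token 5: backref(off=3, len=2). Copied 'JM' from pos 1. Output: "MJMTJM"

Answer: MJMTJM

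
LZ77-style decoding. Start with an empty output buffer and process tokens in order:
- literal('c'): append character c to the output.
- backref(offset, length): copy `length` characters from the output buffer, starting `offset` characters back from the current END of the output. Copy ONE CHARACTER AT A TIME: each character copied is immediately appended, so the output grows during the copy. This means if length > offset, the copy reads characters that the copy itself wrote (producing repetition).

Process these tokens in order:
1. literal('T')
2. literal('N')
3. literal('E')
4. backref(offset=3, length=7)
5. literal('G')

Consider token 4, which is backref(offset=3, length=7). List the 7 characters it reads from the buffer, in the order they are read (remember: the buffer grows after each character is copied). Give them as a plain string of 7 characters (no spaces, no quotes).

Answer: TNETNET

Derivation:
Token 1: literal('T'). Output: "T"
Token 2: literal('N'). Output: "TN"
Token 3: literal('E'). Output: "TNE"
Token 4: backref(off=3, len=7). Buffer before: "TNE" (len 3)
  byte 1: read out[0]='T', append. Buffer now: "TNET"
  byte 2: read out[1]='N', append. Buffer now: "TNETN"
  byte 3: read out[2]='E', append. Buffer now: "TNETNE"
  byte 4: read out[3]='T', append. Buffer now: "TNETNET"
  byte 5: read out[4]='N', append. Buffer now: "TNETNETN"
  byte 6: read out[5]='E', append. Buffer now: "TNETNETNE"
  byte 7: read out[6]='T', append. Buffer now: "TNETNETNET"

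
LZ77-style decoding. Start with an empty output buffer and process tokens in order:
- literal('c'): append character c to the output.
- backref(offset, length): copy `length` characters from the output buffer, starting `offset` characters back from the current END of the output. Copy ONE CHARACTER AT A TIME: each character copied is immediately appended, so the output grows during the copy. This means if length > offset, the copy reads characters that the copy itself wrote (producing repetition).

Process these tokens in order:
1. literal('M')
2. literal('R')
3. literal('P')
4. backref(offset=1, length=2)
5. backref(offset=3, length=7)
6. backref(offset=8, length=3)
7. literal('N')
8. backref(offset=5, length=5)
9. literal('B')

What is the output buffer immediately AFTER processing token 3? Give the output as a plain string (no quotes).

Answer: MRP

Derivation:
Token 1: literal('M'). Output: "M"
Token 2: literal('R'). Output: "MR"
Token 3: literal('P'). Output: "MRP"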